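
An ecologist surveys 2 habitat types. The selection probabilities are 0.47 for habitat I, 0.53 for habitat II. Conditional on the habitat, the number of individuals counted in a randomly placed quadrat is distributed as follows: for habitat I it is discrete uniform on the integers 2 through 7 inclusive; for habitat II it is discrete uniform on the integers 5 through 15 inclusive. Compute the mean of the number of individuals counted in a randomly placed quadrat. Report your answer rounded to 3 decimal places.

7.415

Component means — I: 4.5; II: 10.
E[X] = 0.47·4.5 + 0.53·10 = 7.415.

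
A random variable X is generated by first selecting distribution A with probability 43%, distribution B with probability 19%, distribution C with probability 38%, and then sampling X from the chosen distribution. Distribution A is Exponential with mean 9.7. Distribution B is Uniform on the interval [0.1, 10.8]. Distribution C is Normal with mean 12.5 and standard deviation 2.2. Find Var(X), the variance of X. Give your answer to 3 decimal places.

Per component, A: μ=9.7, E[X²]=188.18; B: μ=5.45, E[X²]=39.2433; C: μ=12.5, E[X²]=161.09.
E[X] = 0.43·9.7 + 0.19·5.45 + 0.38·12.5 = 9.9565.
E[X²] = 0.43·188.18 + 0.19·39.2433 + 0.38·161.09 = 149.588.
Var(X) = E[X²] − (E[X])² = 149.588 − 99.1319 = 50.4559.

50.456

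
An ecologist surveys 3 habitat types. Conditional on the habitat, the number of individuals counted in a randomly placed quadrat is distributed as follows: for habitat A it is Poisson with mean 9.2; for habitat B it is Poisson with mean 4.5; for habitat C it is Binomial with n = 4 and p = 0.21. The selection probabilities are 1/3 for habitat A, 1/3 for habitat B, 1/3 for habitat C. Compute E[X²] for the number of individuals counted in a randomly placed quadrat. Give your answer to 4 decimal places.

39.9864

For each component E[X²] = Var + (mean)², giving A: 93.84; B: 24.75; C: 1.3692.
Overall E[X²] = 0.333333·93.84 + 0.333333·24.75 + 0.333333·1.3692 = 39.9864.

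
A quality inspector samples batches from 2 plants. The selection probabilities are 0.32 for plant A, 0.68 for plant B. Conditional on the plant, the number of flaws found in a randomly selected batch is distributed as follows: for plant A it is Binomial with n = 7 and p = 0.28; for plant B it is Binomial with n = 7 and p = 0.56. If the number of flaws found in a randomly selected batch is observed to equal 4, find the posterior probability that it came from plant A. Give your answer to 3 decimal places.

0.114

Likelihoods P(X=4 | ·): A: 0.0802967; B: 0.29321.
Posterior ∝ prior × likelihood. Numerator for A: 0.32·0.0802967 = 0.0256949.
Normalizing constant: 0.32·0.0802967 + 0.68·0.29321 = 0.225077.
P(A | observation) = 0.0256949 / 0.225077 = 0.11416.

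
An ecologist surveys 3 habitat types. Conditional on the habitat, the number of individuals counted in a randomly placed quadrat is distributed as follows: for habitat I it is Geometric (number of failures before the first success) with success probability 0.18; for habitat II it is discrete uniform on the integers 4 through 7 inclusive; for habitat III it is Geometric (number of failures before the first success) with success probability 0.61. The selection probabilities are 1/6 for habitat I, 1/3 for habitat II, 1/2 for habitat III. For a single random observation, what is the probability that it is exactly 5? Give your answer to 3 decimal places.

0.097

Conditional on each habitat, P(X = 5): I: 0.0667332; II: 0.25; III: 0.00550368.
By total probability, P(X = 5) = 0.166667·0.0667332 + 0.333333·0.25 + 0.5·0.00550368 = 0.0972074.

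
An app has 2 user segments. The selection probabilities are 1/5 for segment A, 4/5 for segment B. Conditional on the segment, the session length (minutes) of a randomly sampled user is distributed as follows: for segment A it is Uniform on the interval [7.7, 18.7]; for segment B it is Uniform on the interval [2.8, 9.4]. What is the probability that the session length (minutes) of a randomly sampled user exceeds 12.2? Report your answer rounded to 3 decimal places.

Conditional on each segment, P(X > 12.2): A: 0.590909; B: 0.
By total probability, P(X > 12.2) = 0.2·0.590909 + 0.8·0 = 0.118182.

0.118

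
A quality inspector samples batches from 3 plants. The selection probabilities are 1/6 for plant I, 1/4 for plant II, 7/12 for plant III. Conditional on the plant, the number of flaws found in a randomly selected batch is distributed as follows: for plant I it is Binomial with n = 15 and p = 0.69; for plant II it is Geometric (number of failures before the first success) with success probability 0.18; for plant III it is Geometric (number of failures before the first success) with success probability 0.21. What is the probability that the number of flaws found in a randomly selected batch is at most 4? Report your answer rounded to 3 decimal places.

Conditional on each plant, P(X ≤ 4): I: 0.000916901; II: 0.62926; III: 0.692294.
By total probability, P(X ≤ 4) = 0.166667·0.000916901 + 0.25·0.62926 + 0.583333·0.692294 = 0.561306.

0.561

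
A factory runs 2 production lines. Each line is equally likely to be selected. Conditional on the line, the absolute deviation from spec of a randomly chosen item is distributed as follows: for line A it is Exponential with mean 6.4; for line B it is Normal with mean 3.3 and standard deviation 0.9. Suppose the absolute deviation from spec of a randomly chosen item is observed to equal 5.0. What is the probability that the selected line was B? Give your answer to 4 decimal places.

0.5100

Likelihoods f(5.0 | ·): A: 0.0715365; B: 0.0744574.
Posterior ∝ prior × likelihood. Numerator for B: 0.5·0.0744574 = 0.0372287.
Normalizing constant: 0.5·0.0715365 + 0.5·0.0744574 = 0.0729969.
P(B | observation) = 0.0372287 / 0.0729969 = 0.510004.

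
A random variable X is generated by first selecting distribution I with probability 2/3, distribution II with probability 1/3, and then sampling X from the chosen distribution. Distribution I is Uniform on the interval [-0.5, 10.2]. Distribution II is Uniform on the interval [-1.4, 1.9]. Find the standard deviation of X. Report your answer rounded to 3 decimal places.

Per component, I: μ=4.85, E[X²]=33.0633; II: μ=0.25, E[X²]=0.97.
E[X] = 0.666667·4.85 + 0.333333·0.25 = 3.31667.
E[X²] = 0.666667·33.0633 + 0.333333·0.97 = 22.3656.
Var(X) = E[X²] − (E[X])² = 22.3656 − 11.0003 = 11.3653.
SD(X) = √11.3653 = 3.37124.

3.371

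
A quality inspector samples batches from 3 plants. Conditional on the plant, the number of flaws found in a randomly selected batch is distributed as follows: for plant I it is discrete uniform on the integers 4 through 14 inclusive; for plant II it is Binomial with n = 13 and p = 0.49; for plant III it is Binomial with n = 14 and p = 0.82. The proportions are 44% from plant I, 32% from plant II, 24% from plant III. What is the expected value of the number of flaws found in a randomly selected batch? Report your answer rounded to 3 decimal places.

8.754

Component means — I: 9; II: 6.37; III: 11.48.
E[X] = 0.44·9 + 0.32·6.37 + 0.24·11.48 = 8.7536.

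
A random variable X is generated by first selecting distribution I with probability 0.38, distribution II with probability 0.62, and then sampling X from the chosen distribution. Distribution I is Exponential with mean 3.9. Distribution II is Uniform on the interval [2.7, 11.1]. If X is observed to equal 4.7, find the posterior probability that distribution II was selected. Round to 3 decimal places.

0.717

Likelihoods f(4.7 | ·): I: 0.0768343; II: 0.119048.
Posterior ∝ prior × likelihood. Numerator for II: 0.62·0.119048 = 0.0738095.
Normalizing constant: 0.38·0.0768343 + 0.62·0.119048 = 0.103007.
P(II | observation) = 0.0738095 / 0.103007 = 0.716552.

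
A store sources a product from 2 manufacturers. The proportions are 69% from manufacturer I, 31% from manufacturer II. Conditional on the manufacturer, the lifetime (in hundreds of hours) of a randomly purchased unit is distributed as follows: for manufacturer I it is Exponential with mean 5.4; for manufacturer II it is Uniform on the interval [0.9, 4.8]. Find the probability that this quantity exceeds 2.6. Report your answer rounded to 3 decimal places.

0.601

Conditional on each manufacturer, P(X > 2.6): I: 0.617867; II: 0.564103.
By total probability, P(X > 2.6) = 0.69·0.617867 + 0.31·0.564103 = 0.6012.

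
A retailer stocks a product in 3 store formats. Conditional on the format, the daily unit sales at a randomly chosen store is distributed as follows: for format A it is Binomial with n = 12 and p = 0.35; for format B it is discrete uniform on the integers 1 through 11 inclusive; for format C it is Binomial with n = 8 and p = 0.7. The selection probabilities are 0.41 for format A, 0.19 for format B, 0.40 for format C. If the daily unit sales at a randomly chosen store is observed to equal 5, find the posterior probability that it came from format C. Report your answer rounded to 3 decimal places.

Likelihoods P(X=5 | ·): A: 0.20392; B: 0.0909091; C: 0.254122.
Posterior ∝ prior × likelihood. Numerator for C: 0.4·0.254122 = 0.101649.
Normalizing constant: 0.41·0.20392 + 0.19·0.0909091 + 0.4·0.254122 = 0.202528.
P(C | observation) = 0.101649 / 0.202528 = 0.501898.

0.502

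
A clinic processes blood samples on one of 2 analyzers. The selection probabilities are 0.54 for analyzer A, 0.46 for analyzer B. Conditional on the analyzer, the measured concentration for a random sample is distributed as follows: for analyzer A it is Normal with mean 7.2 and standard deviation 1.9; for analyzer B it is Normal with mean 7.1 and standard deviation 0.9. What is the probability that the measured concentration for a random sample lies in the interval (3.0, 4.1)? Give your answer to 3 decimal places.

Conditional on each analyzer, P(3.0 < X < 4.1): A: 0.0378498; B: 0.000426448.
By total probability, P(3.0 < X < 4.1) = 0.54·0.0378498 + 0.46·0.000426448 = 0.020635.

0.021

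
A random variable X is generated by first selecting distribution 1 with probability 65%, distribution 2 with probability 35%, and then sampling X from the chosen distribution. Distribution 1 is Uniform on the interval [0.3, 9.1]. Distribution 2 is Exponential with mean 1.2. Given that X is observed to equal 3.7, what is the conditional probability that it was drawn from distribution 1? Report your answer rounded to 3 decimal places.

Likelihoods f(3.7 | ·): 1: 0.113636; 2: 0.0381719.
Posterior ∝ prior × likelihood. Numerator for 1: 0.65·0.113636 = 0.0738636.
Normalizing constant: 0.65·0.113636 + 0.35·0.0381719 = 0.0872238.
P(1 | observation) = 0.0738636 / 0.0872238 = 0.846829.

0.847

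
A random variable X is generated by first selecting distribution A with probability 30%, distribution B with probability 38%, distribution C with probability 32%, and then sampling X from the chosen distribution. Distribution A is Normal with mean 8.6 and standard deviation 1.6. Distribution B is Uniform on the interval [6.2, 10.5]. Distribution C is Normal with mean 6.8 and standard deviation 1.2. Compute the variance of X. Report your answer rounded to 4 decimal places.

2.4246

Per component, A: μ=8.6, E[X²]=76.52; B: μ=8.35, E[X²]=71.2633; C: μ=6.8, E[X²]=47.68.
E[X] = 0.3·8.6 + 0.38·8.35 + 0.32·6.8 = 7.929.
E[X²] = 0.3·76.52 + 0.38·71.2633 + 0.32·47.68 = 65.2937.
Var(X) = E[X²] − (E[X])² = 65.2937 − 62.869 = 2.42463.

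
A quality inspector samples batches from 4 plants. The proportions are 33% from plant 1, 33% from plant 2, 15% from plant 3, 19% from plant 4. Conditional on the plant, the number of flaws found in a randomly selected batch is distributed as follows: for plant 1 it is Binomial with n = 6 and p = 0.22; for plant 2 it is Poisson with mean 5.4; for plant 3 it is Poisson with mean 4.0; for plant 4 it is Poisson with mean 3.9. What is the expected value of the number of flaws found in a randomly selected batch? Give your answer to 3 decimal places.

Component means — 1: 1.32; 2: 5.4; 3: 4; 4: 3.9.
E[X] = 0.33·1.32 + 0.33·5.4 + 0.15·4 + 0.19·3.9 = 3.5586.

3.559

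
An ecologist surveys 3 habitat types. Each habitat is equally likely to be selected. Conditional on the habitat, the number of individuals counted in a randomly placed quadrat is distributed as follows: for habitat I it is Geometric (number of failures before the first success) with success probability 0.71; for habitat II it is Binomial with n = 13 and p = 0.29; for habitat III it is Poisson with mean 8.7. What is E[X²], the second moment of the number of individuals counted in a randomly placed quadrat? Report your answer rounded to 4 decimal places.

For each component E[X²] = Var + (mean)², giving I: 0.742115; II: 16.8896; III: 84.39.
Overall E[X²] = 0.333333·0.742115 + 0.333333·16.8896 + 0.333333·84.39 = 34.0072.

34.0072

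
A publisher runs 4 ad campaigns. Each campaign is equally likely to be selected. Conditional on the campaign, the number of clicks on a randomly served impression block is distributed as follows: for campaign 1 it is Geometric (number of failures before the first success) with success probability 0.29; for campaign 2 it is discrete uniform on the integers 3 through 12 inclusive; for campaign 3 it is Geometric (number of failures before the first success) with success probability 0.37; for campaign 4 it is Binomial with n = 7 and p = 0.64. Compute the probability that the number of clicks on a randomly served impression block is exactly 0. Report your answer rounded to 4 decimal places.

Conditional on each campaign, P(X = 0): 1: 0.29; 2: 0; 3: 0.37; 4: 0.000783642.
By total probability, P(X = 0) = 0.25·0.29 + 0.25·0 + 0.25·0.37 + 0.25·0.000783642 = 0.165196.

0.1652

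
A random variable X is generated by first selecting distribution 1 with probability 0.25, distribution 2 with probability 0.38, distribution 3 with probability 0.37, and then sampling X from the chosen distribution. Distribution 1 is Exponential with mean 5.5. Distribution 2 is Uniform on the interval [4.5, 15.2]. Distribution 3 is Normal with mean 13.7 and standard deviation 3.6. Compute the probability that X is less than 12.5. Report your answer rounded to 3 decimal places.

0.645

Conditional on each component, P(X < 12.5): 1: 0.896969; 2: 0.747664; 3: 0.369441.
By total probability, P(X < 12.5) = 0.25·0.896969 + 0.38·0.747664 + 0.37·0.369441 = 0.645048.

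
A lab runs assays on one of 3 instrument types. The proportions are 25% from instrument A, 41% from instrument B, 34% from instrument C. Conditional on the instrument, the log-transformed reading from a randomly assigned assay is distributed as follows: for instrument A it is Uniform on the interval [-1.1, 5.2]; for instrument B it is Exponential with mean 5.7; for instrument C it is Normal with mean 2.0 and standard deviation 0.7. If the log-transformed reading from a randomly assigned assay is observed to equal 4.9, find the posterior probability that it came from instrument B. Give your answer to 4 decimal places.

Likelihoods f(4.9 | ·): A: 0.15873; B: 0.074265; C: 0.00010687.
Posterior ∝ prior × likelihood. Numerator for B: 0.41·0.074265 = 0.0304487.
Normalizing constant: 0.25·0.15873 + 0.41·0.074265 + 0.34·0.00010687 = 0.0701675.
P(B | observation) = 0.0304487 / 0.0701675 = 0.433942.

0.4339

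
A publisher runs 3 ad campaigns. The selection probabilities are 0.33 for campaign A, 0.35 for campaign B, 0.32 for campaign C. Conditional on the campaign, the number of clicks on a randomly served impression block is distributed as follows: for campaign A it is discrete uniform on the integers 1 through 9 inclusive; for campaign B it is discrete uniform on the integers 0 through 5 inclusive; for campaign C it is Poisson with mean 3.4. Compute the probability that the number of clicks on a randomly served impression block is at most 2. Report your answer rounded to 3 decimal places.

Conditional on each campaign, P(X ≤ 2): A: 0.222222; B: 0.5; C: 0.33974.
By total probability, P(X ≤ 2) = 0.33·0.222222 + 0.35·0.5 + 0.32·0.33974 = 0.35705.

0.357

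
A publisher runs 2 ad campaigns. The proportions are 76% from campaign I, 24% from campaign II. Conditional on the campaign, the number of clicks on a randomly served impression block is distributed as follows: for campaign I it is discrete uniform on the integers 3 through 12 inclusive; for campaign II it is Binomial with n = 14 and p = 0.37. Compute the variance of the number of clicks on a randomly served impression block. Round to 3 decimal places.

Per component, I: μ=7.5, E[X²]=64.5; II: μ=5.18, E[X²]=30.0958.
E[X] = 0.76·7.5 + 0.24·5.18 = 6.9432.
E[X²] = 0.76·64.5 + 0.24·30.0958 = 56.243.
Var(X) = E[X²] − (E[X])² = 56.243 − 48.208 = 8.03497.

8.035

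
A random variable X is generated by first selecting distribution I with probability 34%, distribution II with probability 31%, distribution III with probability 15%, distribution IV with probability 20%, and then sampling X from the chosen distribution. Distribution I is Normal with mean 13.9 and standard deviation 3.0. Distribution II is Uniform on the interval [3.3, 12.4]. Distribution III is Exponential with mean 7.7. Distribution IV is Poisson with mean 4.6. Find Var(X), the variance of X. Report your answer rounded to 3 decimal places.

27.657

Per component, I: μ=13.9, E[X²]=202.21; II: μ=7.85, E[X²]=68.5233; III: μ=7.7, E[X²]=118.58; IV: μ=4.6, E[X²]=25.76.
E[X] = 0.34·13.9 + 0.31·7.85 + 0.15·7.7 + 0.2·4.6 = 9.2345.
E[X²] = 0.34·202.21 + 0.31·68.5233 + 0.15·118.58 + 0.2·25.76 = 112.933.
Var(X) = E[X²] − (E[X])² = 112.933 − 85.276 = 27.6566.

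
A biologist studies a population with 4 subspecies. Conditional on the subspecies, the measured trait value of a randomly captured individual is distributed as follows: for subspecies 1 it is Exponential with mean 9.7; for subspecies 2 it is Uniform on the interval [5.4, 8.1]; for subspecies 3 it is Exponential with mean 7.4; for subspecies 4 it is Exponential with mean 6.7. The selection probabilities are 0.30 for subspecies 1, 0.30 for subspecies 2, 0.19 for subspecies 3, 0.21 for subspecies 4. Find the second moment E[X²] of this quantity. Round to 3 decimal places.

For each component E[X²] = Var + (mean)², giving 1: 188.18; 2: 46.17; 3: 109.52; 4: 89.78.
Overall E[X²] = 0.3·188.18 + 0.3·46.17 + 0.19·109.52 + 0.21·89.78 = 109.968.

109.968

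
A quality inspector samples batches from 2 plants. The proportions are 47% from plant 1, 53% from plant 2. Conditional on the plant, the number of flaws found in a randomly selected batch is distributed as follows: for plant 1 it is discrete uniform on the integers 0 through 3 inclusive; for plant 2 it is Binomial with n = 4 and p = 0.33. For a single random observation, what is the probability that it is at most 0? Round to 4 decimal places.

Conditional on each plant, P(X ≤ 0): 1: 0.25; 2: 0.201511.
By total probability, P(X ≤ 0) = 0.47·0.25 + 0.53·0.201511 = 0.224301.

0.2243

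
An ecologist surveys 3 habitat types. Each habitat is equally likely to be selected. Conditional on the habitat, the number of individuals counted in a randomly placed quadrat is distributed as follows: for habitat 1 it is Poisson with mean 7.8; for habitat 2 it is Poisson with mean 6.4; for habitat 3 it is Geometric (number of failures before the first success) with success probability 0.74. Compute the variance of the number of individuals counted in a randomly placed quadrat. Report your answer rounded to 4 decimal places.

15.3392

Per component, 1: μ=7.8, E[X²]=68.64; 2: μ=6.4, E[X²]=47.36; 3: μ=0.351351, E[X²]=0.598247.
E[X] = 0.333333·7.8 + 0.333333·6.4 + 0.333333·0.351351 = 4.85045.
E[X²] = 0.333333·68.64 + 0.333333·47.36 + 0.333333·0.598247 = 38.8661.
Var(X) = E[X²] − (E[X])² = 38.8661 − 23.5269 = 15.3392.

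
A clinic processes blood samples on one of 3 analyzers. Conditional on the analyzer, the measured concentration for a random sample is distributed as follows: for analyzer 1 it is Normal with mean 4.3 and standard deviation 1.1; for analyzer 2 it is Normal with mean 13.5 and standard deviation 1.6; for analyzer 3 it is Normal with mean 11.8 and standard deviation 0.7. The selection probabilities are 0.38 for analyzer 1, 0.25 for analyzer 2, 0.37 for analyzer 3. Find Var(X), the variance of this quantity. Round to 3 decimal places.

17.498

Per component, 1: μ=4.3, E[X²]=19.7; 2: μ=13.5, E[X²]=184.81; 3: μ=11.8, E[X²]=139.73.
E[X] = 0.38·4.3 + 0.25·13.5 + 0.37·11.8 = 9.375.
E[X²] = 0.38·19.7 + 0.25·184.81 + 0.37·139.73 = 105.389.
Var(X) = E[X²] − (E[X])² = 105.389 − 87.8906 = 17.498.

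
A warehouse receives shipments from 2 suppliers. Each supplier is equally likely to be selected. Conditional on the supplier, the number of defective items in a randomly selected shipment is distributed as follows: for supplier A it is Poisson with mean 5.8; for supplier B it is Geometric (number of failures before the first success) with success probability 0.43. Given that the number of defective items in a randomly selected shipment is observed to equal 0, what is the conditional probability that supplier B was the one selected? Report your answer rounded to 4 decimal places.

Likelihoods P(X=0 | ·): A: 0.00302755; B: 0.43.
Posterior ∝ prior × likelihood. Numerator for B: 0.5·0.43 = 0.215.
Normalizing constant: 0.5·0.00302755 + 0.5·0.43 = 0.216514.
P(B | observation) = 0.215 / 0.216514 = 0.993008.

0.9930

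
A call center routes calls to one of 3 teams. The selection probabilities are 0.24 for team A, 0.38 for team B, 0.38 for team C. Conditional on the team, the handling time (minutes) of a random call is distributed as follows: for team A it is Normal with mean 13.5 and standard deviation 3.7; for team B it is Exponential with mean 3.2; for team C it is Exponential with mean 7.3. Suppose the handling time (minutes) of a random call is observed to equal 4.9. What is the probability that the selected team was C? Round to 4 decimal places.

Likelihoods f(4.9 | ·): A: 0.00723726; B: 0.0675829; C: 0.0700107.
Posterior ∝ prior × likelihood. Numerator for C: 0.38·0.0700107 = 0.0266041.
Normalizing constant: 0.24·0.00723726 + 0.38·0.0675829 + 0.38·0.0700107 = 0.0540225.
P(C | observation) = 0.0266041 / 0.0540225 = 0.492463.

0.4925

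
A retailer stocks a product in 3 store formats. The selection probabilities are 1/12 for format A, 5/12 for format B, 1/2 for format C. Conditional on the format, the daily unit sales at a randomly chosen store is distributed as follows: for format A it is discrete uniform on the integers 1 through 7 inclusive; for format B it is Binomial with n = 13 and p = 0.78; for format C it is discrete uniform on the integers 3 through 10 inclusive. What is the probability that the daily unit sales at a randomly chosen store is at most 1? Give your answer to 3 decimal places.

Conditional on each format, P(X ≤ 1): A: 0.142857; B: 1.33178e-07; C: 0.
By total probability, P(X ≤ 1) = 0.0833333·0.142857 + 0.416667·1.33178e-07 + 0.5·0 = 0.0119048.

0.012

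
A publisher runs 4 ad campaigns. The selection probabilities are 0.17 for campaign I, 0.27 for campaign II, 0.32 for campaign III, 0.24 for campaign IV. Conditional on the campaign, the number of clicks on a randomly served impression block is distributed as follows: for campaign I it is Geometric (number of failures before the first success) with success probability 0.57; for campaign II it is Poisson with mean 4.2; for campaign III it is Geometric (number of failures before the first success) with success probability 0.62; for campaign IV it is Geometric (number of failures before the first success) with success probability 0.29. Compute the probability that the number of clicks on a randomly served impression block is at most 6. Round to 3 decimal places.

0.942

Conditional on each campaign, P(X ≤ 6): I: 0.997282; II: 0.867464; III: 0.998856; IV: 0.909049.
By total probability, P(X ≤ 6) = 0.17·0.997282 + 0.27·0.867464 + 0.32·0.998856 + 0.24·0.909049 = 0.941559.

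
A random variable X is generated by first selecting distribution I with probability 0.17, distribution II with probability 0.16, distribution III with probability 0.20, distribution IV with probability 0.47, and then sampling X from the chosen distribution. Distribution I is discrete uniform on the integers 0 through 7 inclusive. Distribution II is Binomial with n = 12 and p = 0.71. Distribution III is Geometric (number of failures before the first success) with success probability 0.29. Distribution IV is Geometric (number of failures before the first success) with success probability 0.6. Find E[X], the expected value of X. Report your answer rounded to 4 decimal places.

Component means — I: 3.5; II: 8.52; III: 2.44828; IV: 0.666667.
E[X] = 0.17·3.5 + 0.16·8.52 + 0.2·2.44828 + 0.47·0.666667 = 2.76119.

2.7612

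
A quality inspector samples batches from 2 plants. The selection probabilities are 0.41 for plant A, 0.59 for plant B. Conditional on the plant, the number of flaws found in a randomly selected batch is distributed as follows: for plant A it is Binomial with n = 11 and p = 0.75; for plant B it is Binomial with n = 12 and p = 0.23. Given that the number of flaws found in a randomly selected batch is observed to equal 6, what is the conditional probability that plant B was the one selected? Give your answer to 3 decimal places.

Likelihoods P(X=6 | ·): A: 0.0802989; B: 0.0285091.
Posterior ∝ prior × likelihood. Numerator for B: 0.59·0.0285091 = 0.0168204.
Normalizing constant: 0.41·0.0802989 + 0.59·0.0285091 = 0.0497429.
P(B | observation) = 0.0168204 / 0.0497429 = 0.338146.

0.338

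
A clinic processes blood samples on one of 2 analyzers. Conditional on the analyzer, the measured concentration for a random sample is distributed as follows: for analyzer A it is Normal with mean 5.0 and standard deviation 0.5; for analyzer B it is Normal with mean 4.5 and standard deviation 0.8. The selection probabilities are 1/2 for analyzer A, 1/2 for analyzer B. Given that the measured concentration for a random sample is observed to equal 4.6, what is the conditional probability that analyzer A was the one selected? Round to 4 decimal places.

Likelihoods f(4.6 | ·): A: 0.579383; B: 0.494797.
Posterior ∝ prior × likelihood. Numerator for A: 0.5·0.579383 = 0.289692.
Normalizing constant: 0.5·0.579383 + 0.5·0.494797 = 0.53709.
P(A | observation) = 0.289692 / 0.53709 = 0.539372.

0.5394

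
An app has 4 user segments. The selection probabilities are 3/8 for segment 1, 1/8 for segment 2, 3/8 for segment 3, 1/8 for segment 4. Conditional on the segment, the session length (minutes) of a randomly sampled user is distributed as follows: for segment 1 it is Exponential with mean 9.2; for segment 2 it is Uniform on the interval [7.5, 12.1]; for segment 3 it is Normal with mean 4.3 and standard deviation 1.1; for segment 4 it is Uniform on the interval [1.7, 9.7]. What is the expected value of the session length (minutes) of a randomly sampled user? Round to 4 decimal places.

Component means — 1: 9.2; 2: 9.8; 3: 4.3; 4: 5.7.
E[X] = 0.375·9.2 + 0.125·9.8 + 0.375·4.3 + 0.125·5.7 = 7.

7.0000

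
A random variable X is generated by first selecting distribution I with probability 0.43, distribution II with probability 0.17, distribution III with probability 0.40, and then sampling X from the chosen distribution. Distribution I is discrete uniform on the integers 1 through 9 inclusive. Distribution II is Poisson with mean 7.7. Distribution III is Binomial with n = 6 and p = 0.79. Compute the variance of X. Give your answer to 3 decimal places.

5.714

Per component, I: μ=5, E[X²]=31.6667; II: μ=7.7, E[X²]=66.99; III: μ=4.74, E[X²]=23.463.
E[X] = 0.43·5 + 0.17·7.7 + 0.4·4.74 = 5.355.
E[X²] = 0.43·31.6667 + 0.17·66.99 + 0.4·23.463 = 34.3902.
Var(X) = E[X²] − (E[X])² = 34.3902 − 28.676 = 5.71414.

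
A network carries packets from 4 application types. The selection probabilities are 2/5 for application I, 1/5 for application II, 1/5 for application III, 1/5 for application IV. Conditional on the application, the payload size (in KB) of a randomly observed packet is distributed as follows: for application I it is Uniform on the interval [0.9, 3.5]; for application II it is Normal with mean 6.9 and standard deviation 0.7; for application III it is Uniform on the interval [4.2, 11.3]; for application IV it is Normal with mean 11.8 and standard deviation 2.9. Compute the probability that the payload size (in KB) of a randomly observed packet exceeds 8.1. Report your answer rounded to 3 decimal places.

0.279

Conditional on each application, P(X > 8.1): I: 0; II: 0.0432381; III: 0.450704; IV: 0.898998.
By total probability, P(X > 8.1) = 0.4·0 + 0.2·0.0432381 + 0.2·0.450704 + 0.2·0.898998 = 0.278588.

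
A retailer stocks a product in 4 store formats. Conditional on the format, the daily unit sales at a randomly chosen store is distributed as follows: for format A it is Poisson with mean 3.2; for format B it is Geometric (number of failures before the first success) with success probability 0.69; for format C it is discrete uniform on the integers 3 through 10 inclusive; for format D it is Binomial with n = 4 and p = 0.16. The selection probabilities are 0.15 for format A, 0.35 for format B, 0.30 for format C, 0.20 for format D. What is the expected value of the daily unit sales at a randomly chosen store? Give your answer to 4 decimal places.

2.7152

Component means — A: 3.2; B: 0.449275; C: 6.5; D: 0.64.
E[X] = 0.15·3.2 + 0.35·0.449275 + 0.3·6.5 + 0.2·0.64 = 2.71525.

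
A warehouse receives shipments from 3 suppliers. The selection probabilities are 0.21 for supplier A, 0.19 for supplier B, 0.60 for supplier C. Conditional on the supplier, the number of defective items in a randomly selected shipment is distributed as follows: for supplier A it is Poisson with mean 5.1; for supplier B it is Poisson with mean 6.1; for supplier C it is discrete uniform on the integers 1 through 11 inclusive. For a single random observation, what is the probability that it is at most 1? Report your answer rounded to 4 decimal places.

Conditional on each supplier, P(X ≤ 1): A: 0.0371902; B: 0.0159244; C: 0.0909091.
By total probability, P(X ≤ 1) = 0.21·0.0371902 + 0.19·0.0159244 + 0.6·0.0909091 = 0.065381.

0.0654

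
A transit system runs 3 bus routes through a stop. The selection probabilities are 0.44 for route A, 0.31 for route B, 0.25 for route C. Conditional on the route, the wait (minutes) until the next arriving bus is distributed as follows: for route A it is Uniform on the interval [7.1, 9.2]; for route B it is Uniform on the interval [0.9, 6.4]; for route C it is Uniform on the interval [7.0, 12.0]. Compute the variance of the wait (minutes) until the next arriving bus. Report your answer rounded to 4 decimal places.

7.0788

Per component, A: μ=8.15, E[X²]=66.79; B: μ=3.65, E[X²]=15.8433; C: μ=9.5, E[X²]=92.3333.
E[X] = 0.44·8.15 + 0.31·3.65 + 0.25·9.5 = 7.0925.
E[X²] = 0.44·66.79 + 0.31·15.8433 + 0.25·92.3333 = 57.3824.
Var(X) = E[X²] − (E[X])² = 57.3824 − 50.3036 = 7.07881.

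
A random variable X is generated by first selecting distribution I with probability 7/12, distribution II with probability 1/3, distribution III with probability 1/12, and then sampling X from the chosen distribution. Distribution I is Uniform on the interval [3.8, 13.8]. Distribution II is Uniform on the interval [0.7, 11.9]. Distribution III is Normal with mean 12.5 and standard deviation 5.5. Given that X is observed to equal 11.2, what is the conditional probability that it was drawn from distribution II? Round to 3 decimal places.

0.317

Likelihoods f(11.2 | ·): I: 0.1; II: 0.0892857; III: 0.0705368.
Posterior ∝ prior × likelihood. Numerator for II: 0.333333·0.0892857 = 0.0297619.
Normalizing constant: 0.583333·0.1 + 0.333333·0.0892857 + 0.0833333·0.0705368 = 0.0939733.
P(II | observation) = 0.0297619 / 0.0939733 = 0.316706.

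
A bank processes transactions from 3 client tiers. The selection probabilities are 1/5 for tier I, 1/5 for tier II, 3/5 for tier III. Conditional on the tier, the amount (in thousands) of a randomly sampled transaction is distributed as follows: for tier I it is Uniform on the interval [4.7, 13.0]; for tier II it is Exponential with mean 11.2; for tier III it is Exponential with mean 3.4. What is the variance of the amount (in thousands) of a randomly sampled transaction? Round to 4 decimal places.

44.2582

Per component, I: μ=8.85, E[X²]=84.0633; II: μ=11.2, E[X²]=250.88; III: μ=3.4, E[X²]=23.12.
E[X] = 0.2·8.85 + 0.2·11.2 + 0.6·3.4 = 6.05.
E[X²] = 0.2·84.0633 + 0.2·250.88 + 0.6·23.12 = 80.8607.
Var(X) = E[X²] − (E[X])² = 80.8607 − 36.6025 = 44.2582.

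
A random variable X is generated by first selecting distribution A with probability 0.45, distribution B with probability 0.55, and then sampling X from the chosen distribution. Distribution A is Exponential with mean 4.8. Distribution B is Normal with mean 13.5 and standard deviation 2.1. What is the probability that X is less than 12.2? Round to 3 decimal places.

0.562

Conditional on each component, P(X < 12.2): A: 0.921265; B: 0.267942.
By total probability, P(X < 12.2) = 0.45·0.921265 + 0.55·0.267942 = 0.561938.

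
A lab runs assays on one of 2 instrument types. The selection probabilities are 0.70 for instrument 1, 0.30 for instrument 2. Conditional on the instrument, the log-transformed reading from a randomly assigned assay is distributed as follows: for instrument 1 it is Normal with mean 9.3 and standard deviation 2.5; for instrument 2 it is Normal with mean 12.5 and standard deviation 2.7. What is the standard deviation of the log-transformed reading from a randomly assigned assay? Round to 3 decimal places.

2.952

Per component, 1: μ=9.3, E[X²]=92.74; 2: μ=12.5, E[X²]=163.54.
E[X] = 0.7·9.3 + 0.3·12.5 = 10.26.
E[X²] = 0.7·92.74 + 0.3·163.54 = 113.98.
Var(X) = E[X²] − (E[X])² = 113.98 − 105.268 = 8.7124.
SD(X) = √8.7124 = 2.95168.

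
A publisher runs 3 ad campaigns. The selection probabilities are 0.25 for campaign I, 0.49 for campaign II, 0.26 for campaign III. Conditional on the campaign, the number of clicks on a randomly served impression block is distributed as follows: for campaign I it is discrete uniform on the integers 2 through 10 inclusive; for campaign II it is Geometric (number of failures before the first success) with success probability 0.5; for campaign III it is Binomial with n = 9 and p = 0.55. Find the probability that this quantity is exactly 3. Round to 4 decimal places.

Conditional on each campaign, P(X = 3): I: 0.111111; II: 0.0625; III: 0.116049.
By total probability, P(X = 3) = 0.25·0.111111 + 0.49·0.0625 + 0.26·0.116049 = 0.0885756.

0.0886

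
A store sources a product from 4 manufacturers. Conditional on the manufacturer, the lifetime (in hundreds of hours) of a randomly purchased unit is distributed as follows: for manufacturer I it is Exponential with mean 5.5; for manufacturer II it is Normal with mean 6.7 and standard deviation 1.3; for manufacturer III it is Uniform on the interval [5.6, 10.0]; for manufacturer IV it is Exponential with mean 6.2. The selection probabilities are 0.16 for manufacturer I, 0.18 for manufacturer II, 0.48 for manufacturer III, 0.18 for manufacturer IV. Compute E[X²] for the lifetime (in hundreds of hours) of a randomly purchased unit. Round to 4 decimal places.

For each component E[X²] = Var + (mean)², giving I: 60.5; II: 46.58; III: 62.4533; IV: 76.88.
Overall E[X²] = 0.16·60.5 + 0.18·46.58 + 0.48·62.4533 + 0.18·76.88 = 61.8804.

61.8804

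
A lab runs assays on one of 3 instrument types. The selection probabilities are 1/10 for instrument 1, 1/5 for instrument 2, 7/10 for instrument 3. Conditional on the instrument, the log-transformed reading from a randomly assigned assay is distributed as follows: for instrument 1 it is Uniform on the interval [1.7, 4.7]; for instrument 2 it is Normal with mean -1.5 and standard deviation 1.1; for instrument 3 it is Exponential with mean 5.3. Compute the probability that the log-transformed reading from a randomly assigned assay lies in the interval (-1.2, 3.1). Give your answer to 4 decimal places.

0.4352

Conditional on each instrument, P(-1.2 < X < 3.1): 1: 0.466667; 2: 0.392517; 3: 0.442842.
By total probability, P(-1.2 < X < 3.1) = 0.1·0.466667 + 0.2·0.392517 + 0.7·0.442842 = 0.435159.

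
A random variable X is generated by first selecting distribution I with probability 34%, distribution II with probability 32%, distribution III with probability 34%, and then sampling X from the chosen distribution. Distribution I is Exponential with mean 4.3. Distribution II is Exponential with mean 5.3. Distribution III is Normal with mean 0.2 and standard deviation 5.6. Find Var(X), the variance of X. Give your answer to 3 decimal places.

30.820

Per component, I: μ=4.3, E[X²]=36.98; II: μ=5.3, E[X²]=56.18; III: μ=0.2, E[X²]=31.4.
E[X] = 0.34·4.3 + 0.32·5.3 + 0.34·0.2 = 3.226.
E[X²] = 0.34·36.98 + 0.32·56.18 + 0.34·31.4 = 41.2268.
Var(X) = E[X²] − (E[X])² = 41.2268 − 10.4071 = 30.8197.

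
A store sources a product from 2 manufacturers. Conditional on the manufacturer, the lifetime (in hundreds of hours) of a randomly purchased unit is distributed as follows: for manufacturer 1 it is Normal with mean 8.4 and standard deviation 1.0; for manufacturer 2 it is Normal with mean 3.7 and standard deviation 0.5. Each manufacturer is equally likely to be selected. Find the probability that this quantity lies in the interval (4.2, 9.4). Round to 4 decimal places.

Conditional on each manufacturer, P(4.2 < X < 9.4): 1: 0.841331; 2: 0.158655.
By total probability, P(4.2 < X < 9.4) = 0.5·0.841331 + 0.5·0.158655 = 0.499993.

0.5000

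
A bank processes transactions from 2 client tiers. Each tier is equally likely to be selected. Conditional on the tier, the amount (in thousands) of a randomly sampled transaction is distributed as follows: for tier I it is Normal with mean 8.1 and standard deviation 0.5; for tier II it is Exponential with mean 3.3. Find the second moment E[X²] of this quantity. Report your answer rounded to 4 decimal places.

For each component E[X²] = Var + (mean)², giving I: 65.86; II: 21.78.
Overall E[X²] = 0.5·65.86 + 0.5·21.78 = 43.82.

43.8200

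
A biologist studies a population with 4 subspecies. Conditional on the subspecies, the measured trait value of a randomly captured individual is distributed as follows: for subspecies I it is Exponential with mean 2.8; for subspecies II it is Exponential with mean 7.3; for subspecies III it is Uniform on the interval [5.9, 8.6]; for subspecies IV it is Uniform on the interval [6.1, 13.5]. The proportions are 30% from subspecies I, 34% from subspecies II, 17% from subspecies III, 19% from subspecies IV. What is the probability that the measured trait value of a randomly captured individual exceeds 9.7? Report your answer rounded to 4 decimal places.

Conditional on each subspecies, P(X > 9.7): I: 0.0312954; II: 0.264804; III: 0; IV: 0.513514.
By total probability, P(X > 9.7) = 0.3·0.0312954 + 0.34·0.264804 + 0.17·0 + 0.19·0.513514 = 0.196989.

0.1970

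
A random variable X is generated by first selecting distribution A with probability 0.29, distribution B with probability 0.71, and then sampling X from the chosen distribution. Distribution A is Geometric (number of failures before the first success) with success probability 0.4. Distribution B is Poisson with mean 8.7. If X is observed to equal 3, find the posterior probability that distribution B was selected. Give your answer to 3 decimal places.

0.341

Likelihoods P(X=3 | ·): A: 0.0864; B: 0.0182829.
Posterior ∝ prior × likelihood. Numerator for B: 0.71·0.0182829 = 0.0129808.
Normalizing constant: 0.29·0.0864 + 0.71·0.0182829 = 0.0380368.
P(B | observation) = 0.0129808 / 0.0380368 = 0.34127.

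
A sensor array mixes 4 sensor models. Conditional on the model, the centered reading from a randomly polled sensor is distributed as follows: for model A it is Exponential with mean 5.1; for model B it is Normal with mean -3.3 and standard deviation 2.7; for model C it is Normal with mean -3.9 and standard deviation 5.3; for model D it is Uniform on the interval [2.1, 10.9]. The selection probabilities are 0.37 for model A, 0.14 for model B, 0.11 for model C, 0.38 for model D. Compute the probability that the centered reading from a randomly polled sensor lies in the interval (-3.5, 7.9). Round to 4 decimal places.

Conditional on each model, P(-3.5 < X < 7.9): A: 0.787544; B: 0.529508; C: 0.456927; D: 0.659091.
By total probability, P(-3.5 < X < 7.9) = 0.37·0.787544 + 0.14·0.529508 + 0.11·0.456927 + 0.38·0.659091 = 0.666239.

0.6662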